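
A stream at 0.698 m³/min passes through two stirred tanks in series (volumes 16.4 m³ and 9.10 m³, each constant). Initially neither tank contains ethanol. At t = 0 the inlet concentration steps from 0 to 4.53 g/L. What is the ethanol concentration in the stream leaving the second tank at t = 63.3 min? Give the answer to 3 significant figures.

3.89 g/L

Each tank obeys Vᵢ dCᵢ/dt = Q(Cᵢ₋₁ − Cᵢ), so τᵢ = Vᵢ/Q.
τ₁ = 16.4/0.698 = 23.496 min; τ₂ = 9.10/0.698 = 13.037 min.
Solving the cascade with C₁(0)=C₂(0)=0 gives C₂(t) = C_in[1 − (τ₁ e^(−t/τ₁) − τ₂ e^(−t/τ₂))/(τ₁ − τ₂)].
At t = 63.3: e^(−t/τ₁) = 0.067603, e^(−t/τ₂) = 0.0077869.
C₂ = 4.53·[1 − (23.496·0.067603 − 13.037·0.0077869)/(10.458)] = 4.53·0.85783 = 3.8860 g/L.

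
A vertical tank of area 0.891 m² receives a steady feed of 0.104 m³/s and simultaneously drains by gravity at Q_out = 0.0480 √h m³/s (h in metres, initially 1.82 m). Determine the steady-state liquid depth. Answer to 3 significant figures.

A dh/dt = Q_in − 0.0480 √h. Steady state requires inflow = outflow:
Q_in = 0.0480 √h_ss ⇒ √h_ss = 0.104/0.0480 = 2.1667.
h_ss = 2.1667² = 4.6944 m. (Since h₀ = 1.82 m < h_ss, the level will rise toward this value.)

4.69 m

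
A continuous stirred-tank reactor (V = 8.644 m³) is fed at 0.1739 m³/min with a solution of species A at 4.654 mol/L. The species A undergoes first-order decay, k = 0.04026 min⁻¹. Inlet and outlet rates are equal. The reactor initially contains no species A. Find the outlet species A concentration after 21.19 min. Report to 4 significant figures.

1.119 mol/L

V dC/dt = Q(C_in − C) − k V C.
This is linear with rate a = Q/V + k = 0.0603780 min⁻¹.
C_ss = Q C_in/(Q + kV) = 1.55072 mol/L; C(t) = C_ss + (C₀ − C_ss) e^(−a t).
C(21.19) = 1.55072 + (-1.55072)·e^(−0.0603780·21.19) = 1.55072 + (-1.55072)·0.278201 = 1.11931 mol/L.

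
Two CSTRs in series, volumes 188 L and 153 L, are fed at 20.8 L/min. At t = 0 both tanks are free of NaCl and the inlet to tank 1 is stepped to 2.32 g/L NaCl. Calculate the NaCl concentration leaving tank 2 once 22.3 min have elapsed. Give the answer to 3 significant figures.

1.75 g/L

Time constants: τᵢ = Vᵢ/Q for each well-mixed tank.
τ₁ = 188/20.8 = 9.0385 min; τ₂ = 153/20.8 = 7.3558 min.
Tank 1: C₁ = C_in(1 − e^(−t/τ₁)). Tank 2 (τ₁ ≠ τ₂): C₂ = C_in[1 − (τ₁ e^(−t/τ₁) − τ₂ e^(−t/τ₂))/(τ₁ − τ₂)].
At t = 22.3: e^(−t/τ₁) = 0.084819, e^(−t/τ₂) = 0.048237.
C₂ = 2.32·[1 − (9.0385·0.084819 − 7.3558·0.048237)/(1.6827)] = 2.32·0.75526 = 1.7522 g/L.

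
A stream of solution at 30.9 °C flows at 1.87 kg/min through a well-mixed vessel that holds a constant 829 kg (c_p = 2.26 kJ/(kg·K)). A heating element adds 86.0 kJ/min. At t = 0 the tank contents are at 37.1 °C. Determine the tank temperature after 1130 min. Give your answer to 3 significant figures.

M c_p dT/dt = ṁ c_p (T_in − T) + Q̇.
τ = M/ṁ = 443.32 min; T_ss = T_in + Q̇/(ṁ c_p) = 30.9 + 86.0/(1.87·2.26) = 51.249 °C.
This is linear first-order; T(t) = T_ss + (T₀ − T_ss) e^(−t/τ).
T(1130) = 51.249 + (-14.149)·e^(−1130/443.32) = 51.249 + (-14.149)·0.078162 = 50.143 °C.

50.1 °C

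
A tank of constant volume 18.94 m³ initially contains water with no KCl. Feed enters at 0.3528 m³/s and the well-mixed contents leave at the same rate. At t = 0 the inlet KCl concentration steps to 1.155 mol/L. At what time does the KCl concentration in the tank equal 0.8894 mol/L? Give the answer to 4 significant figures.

78.91 s

Species balance: V dC/dt = Q(C_in − C) ⇒ τ = V/Q = 53.6848 s.
C(t) = C_in + (C₀ − C_in) e^(−t/τ). Set C = 0.8894 and solve for t:
e^(−t/τ) = (C − C_in)/(C₀ − C_in) = (0.8894 − 1.155)/(0 − 1.155) = 0.229957
t = −τ ln(…) = 53.6848 × 1.46986 = 78.9094 s.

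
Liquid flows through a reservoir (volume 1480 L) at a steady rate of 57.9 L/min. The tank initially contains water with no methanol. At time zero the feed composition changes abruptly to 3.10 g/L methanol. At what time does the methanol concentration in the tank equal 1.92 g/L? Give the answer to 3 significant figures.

Species balance on the tank: V dC/dt = Q(C_in − C), so τ = V/Q = 25.561 min.
C(t) = C_in + (C₀ − C_in) e^(−t/τ). Set C = 1.92 and solve for t:
e^(−t/τ) = (C − C_in)/(C₀ − C_in) = (1.92 − 3.10)/(0 − 3.10) = 0.38065
t = −τ ln(…) = 25.561 × 0.96589 = 24.689 min.

24.7 min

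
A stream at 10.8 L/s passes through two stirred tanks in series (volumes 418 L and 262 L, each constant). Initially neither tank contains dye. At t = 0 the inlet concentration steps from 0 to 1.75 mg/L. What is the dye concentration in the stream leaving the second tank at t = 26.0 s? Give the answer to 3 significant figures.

0.361 mg/L

Each tank obeys Vᵢ dCᵢ/dt = Q(Cᵢ₋₁ − Cᵢ), so τᵢ = Vᵢ/Q.
τ₁ = 418/10.8 = 38.704 s; τ₂ = 262/10.8 = 24.259 s.
Solving the cascade with C₁(0)=C₂(0)=0 gives C₂(t) = C_in[1 − (τ₁ e^(−t/τ₁) − τ₂ e^(−t/τ₂))/(τ₁ − τ₂)].
At t = 26.0: e^(−t/τ₁) = 0.51080, e^(−t/τ₂) = 0.34241.
C₂ = 1.75·[1 − (38.704·0.51080 − 24.259·0.34241)/(14.444)] = 1.75·0.20638 = 0.36116 mg/L.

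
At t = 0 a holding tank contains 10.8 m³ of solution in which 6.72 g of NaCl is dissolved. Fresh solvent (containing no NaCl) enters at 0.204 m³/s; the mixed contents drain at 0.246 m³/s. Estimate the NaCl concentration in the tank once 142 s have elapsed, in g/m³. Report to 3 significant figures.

0.0126 g/m³

Let m(t) be the amount of NaCl. Volume: V(t) = V₀ + (Q_in − Q_out) t = 10.8 − 0.042000 t; V(142) = 4.8360 m³.
No NaCl enters, so dm/dt = −Q_out · (m/V).
Separate: dm/m = −Q_out dt/V(t) ⇒ ln(m/m₀) = −(Q_out/(Q_in−Q_out)) ln(V/V₀).
m = m₀ (V₀/V)^(Q_out/(Q_in−Q_out)) = 6.72 × (10.8/4.8360)^(-5.8571) = 0.060756 g.
C = m/V = 0.060756/4.8360 = 0.012563 g/m³.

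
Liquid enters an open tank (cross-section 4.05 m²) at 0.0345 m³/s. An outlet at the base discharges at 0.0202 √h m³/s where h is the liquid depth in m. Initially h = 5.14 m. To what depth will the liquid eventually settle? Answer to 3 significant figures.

A dh/dt = Q_in − 0.0202 √h. Steady state requires inflow = outflow:
Q_in = 0.0202 √h_ss ⇒ √h_ss = 0.0345/0.0202 = 1.7079.
h_ss = 1.7079² = 2.9170 m. (Since h₀ = 5.14 m > h_ss, the level will fall toward this value.)

2.92 m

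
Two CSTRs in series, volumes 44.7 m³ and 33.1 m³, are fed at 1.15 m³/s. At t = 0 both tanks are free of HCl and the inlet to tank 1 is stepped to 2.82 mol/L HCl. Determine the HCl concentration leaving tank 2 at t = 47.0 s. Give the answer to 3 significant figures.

1.15 mol/L

Species balance on tank i: dCᵢ/dt = (Cᵢ₋₁ − Cᵢ)/τᵢ with τᵢ = Vᵢ/Q.
τ₁ = 44.7/1.15 = 38.870 s; τ₂ = 33.1/1.15 = 28.783 s.
Tank 1: C₁ = C_in(1 − e^(−t/τ₁)). Tank 2 (τ₁ ≠ τ₂): C₂ = C_in[1 − (τ₁ e^(−t/τ₁) − τ₂ e^(−t/τ₂))/(τ₁ − τ₂)].
At t = 47.0: e^(−t/τ₁) = 0.29844, e^(−t/τ₂) = 0.19536.
C₂ = 2.82·[1 − (38.870·0.29844 − 28.783·0.19536)/(10.087)] = 2.82·0.40740 = 1.1489 mol/L.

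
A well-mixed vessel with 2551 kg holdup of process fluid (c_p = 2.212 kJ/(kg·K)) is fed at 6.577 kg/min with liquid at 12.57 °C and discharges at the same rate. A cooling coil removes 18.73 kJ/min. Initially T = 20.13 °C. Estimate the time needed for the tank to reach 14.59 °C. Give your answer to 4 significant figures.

M c_p dT/dt = ṁ c_p (T_in − T) − Q̇.
τ = M/ṁ = 387.867 min; T_ss = T_in − Q̇/(ṁ c_p) = 11.2826 °C.
T(t) = T_ss + (T₀ − T_ss) e^(−t/τ). Set T = 14.59:
e^(−t/τ) = (14.59 − 11.2826)/(20.13 − 11.2826) = 0.373830
t = −387.867 · ln(0.373830) = 381.643 min.

381.6 min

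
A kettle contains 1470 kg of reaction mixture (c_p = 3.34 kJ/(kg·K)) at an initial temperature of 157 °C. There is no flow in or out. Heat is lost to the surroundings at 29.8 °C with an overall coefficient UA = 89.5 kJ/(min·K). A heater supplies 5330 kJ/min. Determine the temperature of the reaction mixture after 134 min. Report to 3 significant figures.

M c_p dT/dt = −UA(T − T_amb) + Q̇.
dT/dt = (T_ss − T)/τ with T_ss = T_amb + Q̇/UA = 29.8 + 5330/89.5 = 89.353 °C, τ = M c_p/UA = 1470·3.34/89.5 = 54.858 min.
T approaches T_ss exponentially: T(t) = T_ss + (T₀ − T_ss) e^(−t/τ).
T(134) = 89.353 + (67.647)·0.086929 = 95.234 °C.

95.2 °C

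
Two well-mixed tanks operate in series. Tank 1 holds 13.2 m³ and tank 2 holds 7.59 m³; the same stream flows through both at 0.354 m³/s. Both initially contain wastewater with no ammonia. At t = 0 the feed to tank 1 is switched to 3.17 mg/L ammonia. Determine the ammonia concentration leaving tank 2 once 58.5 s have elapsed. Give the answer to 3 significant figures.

Each tank obeys Vᵢ dCᵢ/dt = Q(Cᵢ₋₁ − Cᵢ), so τᵢ = Vᵢ/Q.
τ₁ = 13.2/0.354 = 37.288 s; τ₂ = 7.59/0.354 = 21.441 s.
Tank 1: C₁ = C_in(1 − e^(−t/τ₁)). Tank 2 (τ₁ ≠ τ₂): C₂ = C_in[1 − (τ₁ e^(−t/τ₁) − τ₂ e^(−t/τ₂))/(τ₁ − τ₂)].
At t = 58.5: e^(−t/τ₁) = 0.20828, e^(−t/τ₂) = 0.065320.
C₂ = 3.17·[1 − (37.288·0.20828 − 21.441·0.065320)/(15.847)] = 3.17·0.59830 = 1.8966 mg/L.

1.90 mg/L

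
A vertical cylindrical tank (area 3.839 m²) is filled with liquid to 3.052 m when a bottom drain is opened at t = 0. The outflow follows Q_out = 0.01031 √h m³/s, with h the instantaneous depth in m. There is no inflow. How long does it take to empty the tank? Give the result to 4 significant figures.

1301 s

Unsteady balance on liquid volume: A dh/dt = −0.01031 √h.
∫ h^(−1/2) dh = −(0.01031/A) ∫ dt, giving 2√h = 2√h₀ − (0.01031/A) t.
Set h = 0: 2√h₀ = (0.01031/A) t_empty ⇒ t_empty = 2A√h₀/0.01031.
t_empty = 2·3.839·√3.052/0.01031 = 7.67800·1.74700/0.01031 = 1301.01 s.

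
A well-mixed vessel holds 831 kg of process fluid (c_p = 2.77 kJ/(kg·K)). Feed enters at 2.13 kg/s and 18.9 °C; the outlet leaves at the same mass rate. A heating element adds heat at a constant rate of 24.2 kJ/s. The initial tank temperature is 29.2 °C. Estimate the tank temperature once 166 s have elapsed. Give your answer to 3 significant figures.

27.1 °C

First-law balance (no shaft work): M c_p dT/dt = ṁ c_p (T_in − T) + 24.2.
τ = M/ṁ = 390.14 s; T_ss = T_in + Q̇/(ṁ c_p) = 18.9 + 24.2/(2.13·2.77) = 23.002 °C.
Integrating: T(t) = T_ss + (T₀ − T_ss) e^(−t/τ).
T(166) = 23.002 + (6.1984)·e^(−166/390.14) = 23.002 + (6.1984)·0.65345 = 27.052 °C.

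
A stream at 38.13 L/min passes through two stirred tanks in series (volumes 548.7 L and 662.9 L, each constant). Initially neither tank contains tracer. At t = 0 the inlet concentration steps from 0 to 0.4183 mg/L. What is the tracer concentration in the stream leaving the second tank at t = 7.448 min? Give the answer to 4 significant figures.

Time constants: τᵢ = Vᵢ/Q for each well-mixed tank.
τ₁ = 548.7/38.13 = 14.3902 min; τ₂ = 662.9/38.13 = 17.3853 min.
Solving the cascade with C₁(0)=C₂(0)=0 gives C₂(t) = C_in[1 − (τ₁ e^(−t/τ₁) − τ₂ e^(−t/τ₂))/(τ₁ − τ₂)].
At t = 7.448: e^(−t/τ₁) = 0.595965, e^(−t/τ₂) = 0.651545.
C₂ = 0.4183·[1 − (14.3902·0.595965 − 17.3853·0.651545)/(-2.99502)] = 0.4183·0.0814097 = 0.0340537 mg/L.

0.03405 mg/L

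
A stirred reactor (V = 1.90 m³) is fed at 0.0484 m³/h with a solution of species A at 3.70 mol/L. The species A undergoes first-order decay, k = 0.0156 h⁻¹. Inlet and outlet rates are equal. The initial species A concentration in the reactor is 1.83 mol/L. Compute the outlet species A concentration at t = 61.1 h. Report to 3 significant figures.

Species balance: V dC/dt = Q C_in − Q C − k V C.
dC/dt = (Q/V) C_in − (Q/V + k) C; effective rate a = Q/V + k = 0.025474 + 0.0156 = 0.041074 h⁻¹.
C_ss = Q C_in/(Q + kV) = 2.2947 mol/L; C(t) = C_ss + (C₀ − C_ss) e^(−a t).
C(61.1) = 2.2947 + (-0.46472)·e^(−0.041074·61.1) = 2.2947 + (-0.46472)·0.081301 = 2.2569 mol/L.

2.26 mol/L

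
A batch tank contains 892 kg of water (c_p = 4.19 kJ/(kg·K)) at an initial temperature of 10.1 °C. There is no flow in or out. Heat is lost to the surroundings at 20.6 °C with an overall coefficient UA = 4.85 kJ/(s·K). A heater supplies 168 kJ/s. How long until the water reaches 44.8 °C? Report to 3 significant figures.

1130 s

Heat balance on the well-mixed liquid: M c_p dT/dt = −UA(T − T_amb) + Q̇.
τ = M c_p/UA = 770.61 s; T_ss = T_amb + Q̇/UA = 20.6 + 168/4.85 = 55.239 °C.
T(t) = T_ss + (T₀ − T_ss)e^(−t/τ); set T = 44.8:
t = −τ ln[(T − T_ss)/(T₀ − T_ss)] = −770.61 · ln(0.23127) = 1128.3 s.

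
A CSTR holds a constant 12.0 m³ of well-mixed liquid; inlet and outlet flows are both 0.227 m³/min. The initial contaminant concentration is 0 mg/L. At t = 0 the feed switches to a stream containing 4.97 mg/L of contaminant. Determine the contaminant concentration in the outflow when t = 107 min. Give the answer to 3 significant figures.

Transient balance on the dissolved component: V dC/dt = Q(C_in − C).
Time constant τ = V/Q = 12.0/0.227 = 52.863 min.
C approaches C_in exponentially: C(t) = C_in + (C₀ − C_in) e^(−t/τ).
C(107) = 4.97 + (0 − 4.97)·e^(−107/52.863) = 4.97 + (-4.9700)·0.13211 = 4.3134 mg/L.

4.31 mg/L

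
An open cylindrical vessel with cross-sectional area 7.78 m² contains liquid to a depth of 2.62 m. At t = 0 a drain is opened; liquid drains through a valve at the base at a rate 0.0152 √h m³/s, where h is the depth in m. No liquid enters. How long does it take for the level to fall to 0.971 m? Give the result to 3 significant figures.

A dh/dt = −Q_out = −0.0152 √h.
∫ h^(−1/2) dh = −(0.0152/A) ∫ dt, giving 2√h = 2√h₀ − (0.0152/A) t.
t = 2A(√h₀ − √h)/0.0152 = 2·7.78·(√2.62 − √0.971)/0.0152
  = 15.560 × (1.6186 − 0.98539) / 0.0152 = 648.25 s.

648 s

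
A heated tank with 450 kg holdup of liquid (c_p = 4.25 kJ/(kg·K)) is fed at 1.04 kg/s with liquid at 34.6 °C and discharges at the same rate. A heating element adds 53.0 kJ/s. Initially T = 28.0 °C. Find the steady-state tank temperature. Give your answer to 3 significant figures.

M c_p dT/dt = ṁ c_p (T_in − T) + Q̇.
At steady state dT/dt = 0 ⇒ T_ss = T_in + Q̇/(ṁ c_p) = 34.6 + 53.0/(1.04·4.25) = 46.591 °C.

46.6 °C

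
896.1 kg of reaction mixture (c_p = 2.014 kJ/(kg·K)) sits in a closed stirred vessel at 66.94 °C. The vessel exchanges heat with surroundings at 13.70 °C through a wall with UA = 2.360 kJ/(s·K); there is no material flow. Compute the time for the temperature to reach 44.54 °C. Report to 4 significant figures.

First-law balance (no shaft work): M c_p dT/dt = −UA(T − T_amb).
τ = M c_p/UA = 764.723 s; T_ss = T_amb = 13.7000 °C.
T(t) = T_ss + (T₀ − T_ss)e^(−t/τ); set T = 44.54:
t = −τ ln[(T − T_ss)/(T₀ − T_ss)] = −764.723 · ln(0.579264) = 417.537 s.

417.5 s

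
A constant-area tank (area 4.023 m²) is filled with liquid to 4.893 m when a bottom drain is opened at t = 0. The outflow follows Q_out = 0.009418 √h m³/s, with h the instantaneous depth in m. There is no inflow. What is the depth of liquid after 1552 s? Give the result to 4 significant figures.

A dh/dt = −Q_out = −0.009418 √h.
This is separable: 2 d(√h)/dt = −0.009418/A, so √h = √h₀ − (0.009418/(2A)) t.
√h = √4.893 − 0.009418·1552/(2·4.023) = 2.21201 − 1.81665 = 0.395366.
h = 0.395366² = 0.156315 m.

0.1563 m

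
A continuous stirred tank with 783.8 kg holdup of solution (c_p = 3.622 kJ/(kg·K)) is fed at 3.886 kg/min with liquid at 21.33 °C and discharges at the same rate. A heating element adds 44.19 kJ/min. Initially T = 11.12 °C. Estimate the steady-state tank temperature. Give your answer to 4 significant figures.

Heat balance on the well-mixed liquid: M c_p dT/dt = ṁ c_p (T_in − T) + 44.19.
At steady state dT/dt = 0 ⇒ T_ss = T_in + Q̇/(ṁ c_p) = 21.33 + 44.19/(3.886·3.622) = 24.4696 °C.

24.47 °C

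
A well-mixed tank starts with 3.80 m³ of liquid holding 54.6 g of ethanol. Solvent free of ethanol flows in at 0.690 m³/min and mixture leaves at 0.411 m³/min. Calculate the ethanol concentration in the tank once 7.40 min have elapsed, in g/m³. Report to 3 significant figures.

Total volume: dV/dt = Q_in − Q_out = 0.27900 m³/min, so V(t) = 3.80 + 0.27900 t and V(7.40) = 5.8646 m³.
No ethanol enters, so dm/dt = −Q_out · (m/V).
Separate: dm/m = −Q_out dt/V(t) ⇒ ln(m/m₀) = −(Q_out/(Q_in−Q_out)) ln(V/V₀).
m = m₀ (V₀/V)^(Q_out/(Q_in−Q_out)) = 54.6 × (3.80/5.8646)^(1.4731) = 28.812 g.
C = m/V = 28.812/5.8646 = 4.9129 g/m³.

4.91 g/m³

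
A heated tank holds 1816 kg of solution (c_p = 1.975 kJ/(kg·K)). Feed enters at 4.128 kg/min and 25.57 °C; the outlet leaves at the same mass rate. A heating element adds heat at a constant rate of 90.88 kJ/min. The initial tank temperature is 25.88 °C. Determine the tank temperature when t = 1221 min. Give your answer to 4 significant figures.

36.04 °C

M c_p dT/dt = ṁ c_p (T_in − T) + Q̇.
τ = M/ṁ = 439.922 min; T_ss = T_in + Q̇/(ṁ c_p) = 25.57 + 90.88/(4.128·1.975) = 36.7171 °C.
This is linear first-order; T(t) = T_ss + (T₀ − T_ss) e^(−t/τ).
T(1221) = 36.7171 + (-10.8371)·e^(−1221/439.922) = 36.7171 + (-10.8371)·0.0623190 = 36.0417 °C.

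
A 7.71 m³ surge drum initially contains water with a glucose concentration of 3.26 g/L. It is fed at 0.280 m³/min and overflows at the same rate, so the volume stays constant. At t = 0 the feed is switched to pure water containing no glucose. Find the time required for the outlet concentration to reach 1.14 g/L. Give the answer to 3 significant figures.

28.9 min

Species balance: V dC/dt = Q(C_in − C) ⇒ τ = V/Q = 27.536 min.
C(t) = C_in + (C₀ − C_in) e^(−t/τ). Set C = 1.14 and solve for t:
e^(−t/τ) = (C − C_in)/(C₀ − C_in) = (1.14 − 0)/(3.26 − 0) = 0.34969
t = −τ ln(…) = 27.536 × 1.0507 = 28.932 min.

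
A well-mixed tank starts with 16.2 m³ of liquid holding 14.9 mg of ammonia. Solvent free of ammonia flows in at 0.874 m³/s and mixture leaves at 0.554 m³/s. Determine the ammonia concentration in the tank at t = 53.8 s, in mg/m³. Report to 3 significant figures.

Let m(t) be the amount of ammonia. Volume: V(t) = V₀ + (Q_in − Q_out) t = 16.2 + 0.32000 t; V(53.8) = 33.416 m³.
Species balance (pure solvent in): dm/dt = −Q_out · m/V(t).
Separate: dm/m = −Q_out dt/V(t) ⇒ ln(m/m₀) = −(Q_out/(Q_in−Q_out)) ln(V/V₀).
m = m₀ (V₀/V)^(Q_out/(Q_in−Q_out)) = 14.9 × (16.2/33.416)^(1.7313) = 4.2542 mg.
C = m/V = 4.2542/33.416 = 0.12731 mg/m³.

0.127 mg/m³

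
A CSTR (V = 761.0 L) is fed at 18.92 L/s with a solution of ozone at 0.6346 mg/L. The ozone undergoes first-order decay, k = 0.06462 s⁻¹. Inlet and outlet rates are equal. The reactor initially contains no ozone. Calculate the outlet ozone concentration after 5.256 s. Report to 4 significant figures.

Species balance: V dC/dt = Q C_in − Q C − k V C.
This is linear with rate a = Q/V + k = 0.0894820 s⁻¹.
C_ss = Q C_in/(Q + kV) = 0.176320 mg/L; C(t) = C_ss + (C₀ − C_ss) e^(−a t).
C(5.256) = 0.176320 + (-0.176320)·e^(−0.0894820·5.256) = 0.176320 + (-0.176320)·0.624804 = 0.0661545 mg/L.

0.06615 mg/L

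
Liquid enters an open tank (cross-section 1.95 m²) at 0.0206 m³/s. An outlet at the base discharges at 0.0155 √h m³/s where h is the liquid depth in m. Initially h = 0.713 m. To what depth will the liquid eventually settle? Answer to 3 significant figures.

Unsteady balance on liquid volume: A dh/dt = Q_in − 0.0155 √h. At steady state dh/dt = 0:
Q_in = 0.0155 √h_ss ⇒ √h_ss = 0.0206/0.0155 = 1.3290.
h_ss = 1.3290² = 1.7663 m. (Since h₀ = 0.713 m < h_ss, the level will rise toward this value.)

1.77 m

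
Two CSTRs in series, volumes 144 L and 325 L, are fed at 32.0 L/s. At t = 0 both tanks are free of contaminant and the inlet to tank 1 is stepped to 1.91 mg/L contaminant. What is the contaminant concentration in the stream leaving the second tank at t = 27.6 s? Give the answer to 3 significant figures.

Each tank obeys Vᵢ dCᵢ/dt = Q(Cᵢ₋₁ − Cᵢ), so τᵢ = Vᵢ/Q.
τ₁ = 144/32.0 = 4.5000 s; τ₂ = 325/32.0 = 10.156 s.
Tank 1: C₁ = C_in(1 − e^(−t/τ₁)). Tank 2 (τ₁ ≠ τ₂): C₂ = C_in[1 − (τ₁ e^(−t/τ₁) − τ₂ e^(−t/τ₂))/(τ₁ − τ₂)].
At t = 27.6: e^(−t/τ₁) = 0.0021693, e^(−t/τ₂) = 0.066037.
C₂ = 1.91·[1 − (4.5000·0.0021693 − 10.156·0.066037)/(-5.6562)] = 1.91·0.88315 = 1.6868 mg/L.

1.69 mg/L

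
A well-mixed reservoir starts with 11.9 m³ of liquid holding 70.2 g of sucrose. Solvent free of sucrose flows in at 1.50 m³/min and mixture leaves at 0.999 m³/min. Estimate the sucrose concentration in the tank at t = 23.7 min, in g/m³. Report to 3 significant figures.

0.743 g/m³

Total volume: dV/dt = Q_in − Q_out = 0.50100 m³/min, so V(t) = 11.9 + 0.50100 t and V(23.7) = 23.774 m³.
No sucrose enters, so dm/dt = −Q_out · (m/V).
dm/m = −Q_out dt/(V₀ + 0.50100 t); integrating gives ln(m/m₀) = −(Q_out/(Q_in−Q_out)) ln(V/V₀).
m = m₀ (V₀/V)^(Q_out/(Q_in−Q_out)) = 70.2 × (11.9/23.774)^(1.9940) = 17.662 g.
C = m/V = 17.662/23.774 = 0.74292 g/m³.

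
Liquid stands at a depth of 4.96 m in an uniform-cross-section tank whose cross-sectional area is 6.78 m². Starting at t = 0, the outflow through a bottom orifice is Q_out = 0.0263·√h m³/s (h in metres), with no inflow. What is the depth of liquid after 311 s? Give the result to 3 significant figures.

2.64 m

Mass balance (ρ constant): A dh/dt = −0.0263 √h.
This is separable: 2 d(√h)/dt = −0.0263/A, so √h = √h₀ − (0.0263/(2A)) t.
√h = √4.96 − 0.0263·311/(2·6.78) = 2.2271 − 0.60319 = 1.6239.
h = 1.6239² = 2.6371 m.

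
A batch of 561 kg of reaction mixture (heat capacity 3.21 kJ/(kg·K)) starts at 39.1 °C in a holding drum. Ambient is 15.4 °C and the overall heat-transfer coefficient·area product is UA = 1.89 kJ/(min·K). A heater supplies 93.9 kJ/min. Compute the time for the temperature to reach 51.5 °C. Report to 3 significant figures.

618 min

M c_p dT/dt = −UA(T − T_amb) + Q̇.
τ = M c_p/UA = 952.81 min; T_ss = T_amb + Q̇/UA = 15.4 + 93.9/1.89 = 65.083 °C.
T(t) = T_ss + (T₀ − T_ss)e^(−t/τ); set T = 51.5:
t = −τ ln[(T − T_ss)/(T₀ − T_ss)] = −952.81 · ln(0.52276) = 618.03 min.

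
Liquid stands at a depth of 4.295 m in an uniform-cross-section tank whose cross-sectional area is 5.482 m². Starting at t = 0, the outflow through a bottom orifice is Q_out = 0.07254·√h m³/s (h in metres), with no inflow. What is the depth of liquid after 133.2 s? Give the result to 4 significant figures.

A dh/dt = −Q_out = −0.07254 √h.
∫ h^(−1/2) dh = −(0.07254/A) ∫ dt, giving 2√h = 2√h₀ − (0.07254/A) t.
√h = √4.295 − 0.07254·133.2/(2·5.482) = 2.07244 − 0.881278 = 1.19116.
h = 1.19116² = 1.41886 m.

1.419 m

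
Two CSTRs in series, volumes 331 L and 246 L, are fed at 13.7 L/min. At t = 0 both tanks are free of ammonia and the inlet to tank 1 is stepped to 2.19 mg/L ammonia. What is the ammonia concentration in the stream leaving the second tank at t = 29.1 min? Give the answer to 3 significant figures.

0.886 mg/L

Species balance on tank i: dCᵢ/dt = (Cᵢ₋₁ − Cᵢ)/τᵢ with τᵢ = Vᵢ/Q.
τ₁ = 331/13.7 = 24.161 min; τ₂ = 246/13.7 = 17.956 min.
Tank 1: C₁ = C_in(1 − e^(−t/τ₁)). Tank 2 (τ₁ ≠ τ₂): C₂ = C_in[1 − (τ₁ e^(−t/τ₁) − τ₂ e^(−t/τ₂))/(τ₁ − τ₂)].
At t = 29.1: e^(−t/τ₁) = 0.29986, e^(−t/τ₂) = 0.19778.
C₂ = 2.19·[1 − (24.161·0.29986 − 17.956·0.19778)/(6.2044)] = 2.19·0.40470 = 0.88630 mg/L.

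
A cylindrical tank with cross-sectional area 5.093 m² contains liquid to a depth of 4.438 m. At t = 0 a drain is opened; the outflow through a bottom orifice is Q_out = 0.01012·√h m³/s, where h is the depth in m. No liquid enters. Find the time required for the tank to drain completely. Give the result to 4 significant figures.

With no inflow, A dh/dt = −0.01012 √h.
∫ h^(−1/2) dh = −(0.01012/A) ∫ dt, giving 2√h = 2√h₀ − (0.01012/A) t.
Tank is empty when √h = 0: t_empty = 2A√h₀/0.01012.
t_empty = 2·5.093·√4.438/0.01012 = 10.1860·2.10666/0.01012 = 2120.40 s.

2120 s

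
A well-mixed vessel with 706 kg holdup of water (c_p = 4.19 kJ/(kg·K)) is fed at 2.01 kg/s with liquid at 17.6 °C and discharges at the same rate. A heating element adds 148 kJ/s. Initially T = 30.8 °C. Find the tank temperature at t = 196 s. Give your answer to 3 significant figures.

M c_p dT/dt = ṁ c_p (T_in − T) + Q̇.
τ = M/ṁ = 351.24 s; T_ss = T_in + Q̇/(ṁ c_p) = 17.6 + 148/(2.01·4.19) = 35.173 °C.
Solution: T(t) = T_ss + (T₀ − T_ss) e^(−t/τ).
T(196) = 35.173 + (-4.3732)·e^(−196/351.24) = 35.173 + (-4.3732)·0.57234 = 32.670 °C.

32.7 °C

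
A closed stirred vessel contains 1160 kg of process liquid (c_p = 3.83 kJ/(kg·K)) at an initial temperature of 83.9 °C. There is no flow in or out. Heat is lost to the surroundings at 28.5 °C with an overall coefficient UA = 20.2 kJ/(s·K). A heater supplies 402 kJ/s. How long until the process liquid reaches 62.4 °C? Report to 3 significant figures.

Lumped-capacitance energy balance: M c_p dT/dt = UA(T_amb − T) + Q̇.
τ = M c_p/UA = 219.94 s; T_ss = T_amb + Q̇/UA = 28.5 + 402/20.2 = 48.401 °C.
T(t) = T_ss + (T₀ − T_ss)e^(−t/τ); set T = 62.4:
t = −τ ln[(T − T_ss)/(T₀ − T_ss)] = −219.94 · ln(0.39435) = 204.66 s.

205 s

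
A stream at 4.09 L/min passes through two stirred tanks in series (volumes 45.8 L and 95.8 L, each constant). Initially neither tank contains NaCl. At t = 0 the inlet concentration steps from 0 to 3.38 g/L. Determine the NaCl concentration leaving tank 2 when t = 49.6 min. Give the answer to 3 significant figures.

Species balance on tank i: dCᵢ/dt = (Cᵢ₋₁ − Cᵢ)/τᵢ with τᵢ = Vᵢ/Q.
τ₁ = 45.8/4.09 = 11.198 min; τ₂ = 95.8/4.09 = 23.423 min.
Solving the cascade with C₁(0)=C₂(0)=0 gives C₂(t) = C_in[1 − (τ₁ e^(−t/τ₁) − τ₂ e^(−t/τ₂))/(τ₁ − τ₂)].
At t = 49.6: e^(−t/τ₁) = 0.011922, e^(−t/τ₂) = 0.12032.
C₂ = 3.38·[1 − (11.198·0.011922 − 23.423·0.12032)/(-12.225)] = 3.38·0.78038 = 2.6377 g/L.

2.64 g/L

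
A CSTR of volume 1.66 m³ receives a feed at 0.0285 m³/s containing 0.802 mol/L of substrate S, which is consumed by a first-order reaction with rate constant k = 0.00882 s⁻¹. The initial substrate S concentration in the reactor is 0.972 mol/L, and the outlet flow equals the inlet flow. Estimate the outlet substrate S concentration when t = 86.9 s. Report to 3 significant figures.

Species balance: V dC/dt = Q C_in − Q C − k V C.
dC/dt = (Q/V) C_in − (Q/V + k) C; effective rate a = Q/V + k = 0.017169 + 0.00882 = 0.025989 s⁻¹.
C_ss = Q C_in/(Q + kV) = 0.52982 mol/L; C(t) = C_ss + (C₀ − C_ss) e^(−a t).
C(86.9) = 0.52982 + (0.44218)·e^(−0.025989·86.9) = 0.52982 + (0.44218)·0.10452 = 0.57603 mol/L.

0.576 mol/L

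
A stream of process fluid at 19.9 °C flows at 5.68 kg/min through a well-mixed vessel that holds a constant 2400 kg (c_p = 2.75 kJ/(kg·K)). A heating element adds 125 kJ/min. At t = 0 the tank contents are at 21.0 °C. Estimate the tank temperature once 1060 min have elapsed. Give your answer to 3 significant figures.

First-law balance (no shaft work): M c_p dT/dt = ṁ c_p (T_in − T) + 125.
Rearrange: dT/dt = (T_ss − T)/τ with τ = M/ṁ = 422.54 min and T_ss = T_in + Q̇/(ṁ c_p) = 27.903 °C.
Solution: T(t) = T_ss + (T₀ − T_ss) e^(−t/τ).
T(1060) = 27.903 + (-6.9026)·e^(−1060/422.54) = 27.903 + (-6.9026)·0.081377 = 27.341 °C.

27.3 °C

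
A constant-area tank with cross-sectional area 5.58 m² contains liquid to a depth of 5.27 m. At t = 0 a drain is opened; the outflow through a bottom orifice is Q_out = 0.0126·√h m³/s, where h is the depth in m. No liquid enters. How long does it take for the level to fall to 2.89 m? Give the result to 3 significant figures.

528 s

Unsteady balance on liquid volume: A dh/dt = −0.0126 √h.
Separate and integrate: 2(√h − √h₀) = −(0.0126/A) t.
t = 2A(√h₀ − √h)/0.0126 = 2·5.58·(√5.27 − √2.89)/0.0126
  = 11.160 × (2.2956 − 1.7000) / 0.0126 = 527.57 s.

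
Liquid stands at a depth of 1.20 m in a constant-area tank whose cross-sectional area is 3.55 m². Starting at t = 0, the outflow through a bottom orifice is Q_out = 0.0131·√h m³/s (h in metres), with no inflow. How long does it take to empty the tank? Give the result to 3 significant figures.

594 s

A dh/dt = −Q_out = −0.0131 √h.
∫ h^(−1/2) dh = −(0.0131/A) ∫ dt, giving 2√h = 2√h₀ − (0.0131/A) t.
Tank is empty when √h = 0: t_empty = 2A√h₀/0.0131.
t_empty = 2·3.55·√1.20/0.0131 = 7.1000·1.0954/0.0131 = 593.71 s.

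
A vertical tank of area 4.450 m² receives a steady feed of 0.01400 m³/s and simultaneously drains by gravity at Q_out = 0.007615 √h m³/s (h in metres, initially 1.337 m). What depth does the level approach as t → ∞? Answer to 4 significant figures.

3.380 m

Level balance: A dh/dt = 0.01400 − 0.007615 √h. Setting dh/dt = 0:
Q_in = 0.007615 √h_ss ⇒ √h_ss = 0.01400/0.007615 = 1.83848.
h_ss = 1.83848² = 3.38000 m. (Since h₀ = 1.337 m < h_ss, the level will rise toward this value.)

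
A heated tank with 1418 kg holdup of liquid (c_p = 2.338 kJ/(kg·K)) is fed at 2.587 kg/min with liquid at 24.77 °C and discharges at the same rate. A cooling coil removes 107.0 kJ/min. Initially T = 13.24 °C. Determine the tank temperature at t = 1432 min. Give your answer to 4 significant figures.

M c_p dT/dt = ṁ c_p (T_in − T) − Q̇.
Rearrange: dT/dt = (T_ss − T)/τ with τ = M/ṁ = 548.125 min and T_ss = T_in − Q̇/(ṁ c_p) = 7.07939 °C.
Solution: T(t) = T_ss + (T₀ − T_ss) e^(−t/τ).
T(1432) = 7.07939 + (6.16061)·e^(−1432/548.125) = 7.07939 + (6.16061)·0.0733479 = 7.53126 °C.

7.531 °C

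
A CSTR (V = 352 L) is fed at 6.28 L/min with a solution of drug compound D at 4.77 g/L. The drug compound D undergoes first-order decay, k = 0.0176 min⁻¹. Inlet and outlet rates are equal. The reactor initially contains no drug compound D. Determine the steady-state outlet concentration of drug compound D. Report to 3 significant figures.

2.40 g/L

Species balance: V dC/dt = Q C_in − Q C − k V C.
At steady state: 0 = Q C_in − (Q + kV) C_ss, so C_ss = Q C_in/(Q + kV).
C_ss = 6.28·4.77/(6.28 + 0.0176·352) = 29.956/12.475 = 2.4012 g/L.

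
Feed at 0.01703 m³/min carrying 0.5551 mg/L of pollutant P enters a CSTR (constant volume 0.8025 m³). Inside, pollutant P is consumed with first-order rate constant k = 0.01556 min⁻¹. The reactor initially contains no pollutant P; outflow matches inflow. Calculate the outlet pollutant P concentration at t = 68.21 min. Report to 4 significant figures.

0.2942 mg/L

Species balance: V dC/dt = Q C_in − Q C − k V C.
This is linear with rate a = Q/V + k = 0.0367812 min⁻¹.
C_ss = Q C_in/(Q + kV) = 0.320269 mg/L; C(t) = C_ss + (C₀ − C_ss) e^(−a t).
C(68.21) = 0.320269 + (-0.320269)·e^(−0.0367812·68.21) = 0.320269 + (-0.320269)·0.0813622 = 0.294211 mg/L.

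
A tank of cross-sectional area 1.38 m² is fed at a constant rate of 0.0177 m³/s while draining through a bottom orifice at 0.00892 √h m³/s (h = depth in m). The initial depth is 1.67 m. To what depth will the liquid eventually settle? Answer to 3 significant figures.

3.94 m

Level balance: A dh/dt = 0.0177 − 0.00892 √h. Setting dh/dt = 0:
Q_in = 0.00892 √h_ss ⇒ √h_ss = 0.0177/0.00892 = 1.9843.
h_ss = 1.9843² = 3.9375 m. (Since h₀ = 1.67 m < h_ss, the level will rise toward this value.)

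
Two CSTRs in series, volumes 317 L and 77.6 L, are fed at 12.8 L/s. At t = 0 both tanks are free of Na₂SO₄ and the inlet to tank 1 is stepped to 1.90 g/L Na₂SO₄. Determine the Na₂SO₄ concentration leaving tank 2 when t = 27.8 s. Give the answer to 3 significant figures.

Species balance on tank i: dCᵢ/dt = (Cᵢ₋₁ − Cᵢ)/τᵢ with τᵢ = Vᵢ/Q.
τ₁ = 317/12.8 = 24.766 s; τ₂ = 77.6/12.8 = 6.0625 s.
Tank 1: C₁ = C_in(1 − e^(−t/τ₁)). Tank 2 (τ₁ ≠ τ₂): C₂ = C_in[1 − (τ₁ e^(−t/τ₁) − τ₂ e^(−t/τ₂))/(τ₁ − τ₂)].
At t = 27.8: e^(−t/τ₁) = 0.32546, e^(−t/τ₂) = 0.010198.
C₂ = 1.90·[1 − (24.766·0.32546 − 6.0625·0.010198)/(18.703)] = 1.90·0.57235 = 1.0875 g/L.

1.09 g/L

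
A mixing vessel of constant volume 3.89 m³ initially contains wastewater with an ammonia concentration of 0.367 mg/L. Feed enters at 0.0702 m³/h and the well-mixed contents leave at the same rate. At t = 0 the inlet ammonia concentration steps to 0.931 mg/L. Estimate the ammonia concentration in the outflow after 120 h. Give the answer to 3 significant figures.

0.866 mg/L

Transient balance on the dissolved component: V dC/dt = Q(C_in − C).
Rewrite as dC/dt + C/τ = C_in/τ, τ = V/Q = 55.413 h.
This is linear first-order; C(t) = C_in + (C₀ − C_in) e^(−t/τ).
C(120) = 0.931 + (0.367 − 0.931)·e^(−120/55.413) = 0.931 + (-0.56400)·0.11469 = 0.86632 mg/L.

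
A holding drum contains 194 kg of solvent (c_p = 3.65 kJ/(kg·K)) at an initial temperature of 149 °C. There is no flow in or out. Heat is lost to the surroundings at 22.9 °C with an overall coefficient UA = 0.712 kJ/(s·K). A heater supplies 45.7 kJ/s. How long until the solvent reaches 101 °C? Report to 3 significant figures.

M c_p dT/dt = −UA(T − T_amb) + Q̇.
τ = M c_p/UA = 994.52 s; T_ss = T_amb + Q̇/UA = 22.9 + 45.7/0.712 = 87.085 °C.
T(t) = T_ss + (T₀ − T_ss)e^(−t/τ); set T = 101:
t = −τ ln[(T − T_ss)/(T₀ − T_ss)] = −994.52 · ln(0.22474) = 1484.6 s.

1480 s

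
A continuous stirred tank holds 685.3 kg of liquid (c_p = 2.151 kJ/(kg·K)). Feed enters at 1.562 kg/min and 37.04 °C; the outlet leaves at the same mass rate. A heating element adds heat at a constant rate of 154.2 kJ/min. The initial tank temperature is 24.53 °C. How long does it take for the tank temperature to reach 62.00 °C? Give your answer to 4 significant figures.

Energy balance: M c_p dT/dt = ṁ c_p (T_in − T) + 154.2.
τ = M/ṁ = 438.732 min; T_ss = T_in + Q̇/(ṁ c_p) = 82.9347 °C.
T(t) = T_ss + (T₀ − T_ss) e^(−t/τ). Set T = 62.00:
e^(−t/τ) = (62.00 − 82.9347)/(24.53 − 82.9347) = 0.358443
t = −438.732 · ln(0.358443) = 450.134 min.

450.1 min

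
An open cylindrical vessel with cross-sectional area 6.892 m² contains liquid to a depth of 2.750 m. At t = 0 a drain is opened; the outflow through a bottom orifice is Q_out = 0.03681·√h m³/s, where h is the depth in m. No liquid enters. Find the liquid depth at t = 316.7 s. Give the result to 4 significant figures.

A dh/dt = −Q_out = −0.03681 √h.
This is separable: 2 d(√h)/dt = −0.03681/A, so √h = √h₀ − (0.03681/(2A)) t.
√h = √2.750 − 0.03681·316.7/(2·6.892) = 1.65831 − 0.845743 = 0.812569.
h = 0.812569² = 0.660268 m.

0.6603 m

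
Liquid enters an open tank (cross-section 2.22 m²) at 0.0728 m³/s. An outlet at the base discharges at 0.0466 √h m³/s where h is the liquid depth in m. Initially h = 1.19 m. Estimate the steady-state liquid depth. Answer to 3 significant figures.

2.44 m

Accumulation of liquid (constant cross-section A): A dh/dt = Q_in − 0.0466 √h. At steady state dh/dt = 0:
Q_in = 0.0466 √h_ss ⇒ √h_ss = 0.0728/0.0466 = 1.5622.
h_ss = 1.5622² = 2.4406 m. (Since h₀ = 1.19 m < h_ss, the level will rise toward this value.)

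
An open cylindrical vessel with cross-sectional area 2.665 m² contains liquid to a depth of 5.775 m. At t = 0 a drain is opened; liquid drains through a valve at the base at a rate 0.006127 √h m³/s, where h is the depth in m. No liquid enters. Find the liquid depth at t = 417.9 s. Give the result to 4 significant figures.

3.697 m

With no inflow, A dh/dt = −0.006127 √h.
∫ h^(−1/2) dh = −(0.006127/A) ∫ dt, giving 2√h = 2√h₀ − (0.006127/A) t.
√h = √5.775 − 0.006127·417.9/(2·2.665) = 2.40312 − 0.480389 = 1.92273.
h = 1.92273² = 3.69691 m.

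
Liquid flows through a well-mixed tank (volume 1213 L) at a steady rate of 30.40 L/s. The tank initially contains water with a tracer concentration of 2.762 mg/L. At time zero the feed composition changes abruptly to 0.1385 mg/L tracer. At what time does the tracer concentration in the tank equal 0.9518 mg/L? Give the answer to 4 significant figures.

46.73 s

Species balance on the tank: V dC/dt = Q(C_in − C), so τ = V/Q = 39.9013 s.
C(t) = C_in + (C₀ − C_in) e^(−t/τ). Set C = 0.9518 and solve for t:
e^(−t/τ) = (C − C_in)/(C₀ − C_in) = (0.9518 − 0.1385)/(2.762 − 0.1385) = 0.310006
t = −τ ln(…) = 39.9013 × 1.17116 = 46.7310 s.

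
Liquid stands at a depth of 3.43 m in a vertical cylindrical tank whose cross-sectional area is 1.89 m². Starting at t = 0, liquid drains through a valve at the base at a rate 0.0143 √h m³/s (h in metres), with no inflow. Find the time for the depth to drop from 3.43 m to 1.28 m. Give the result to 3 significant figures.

Volume balance on the tank: A dh/dt = −0.0143 √h.
Separate and integrate: 2(√h − √h₀) = −(0.0143/A) t.
t = 2A(√h₀ − √h)/0.0143 = 2·1.89·(√3.43 − √1.28)/0.0143
  = 3.7800 × (1.8520 − 1.1314) / 0.0143 = 190.49 s.

190 s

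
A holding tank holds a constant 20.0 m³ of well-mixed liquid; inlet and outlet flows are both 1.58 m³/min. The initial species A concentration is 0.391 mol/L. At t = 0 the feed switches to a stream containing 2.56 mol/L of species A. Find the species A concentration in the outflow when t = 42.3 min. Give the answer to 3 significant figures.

Accumulation = in − out for the solute gives V dC/dt = Q(C_in − C).
So dC/dt = (C_in − C)/τ with τ = V/Q = 20.0/1.58 = 12.658 min.
C approaches C_in exponentially: C(t) = C_in + (C₀ − C_in) e^(−t/τ).
C(42.3) = 2.56 + (0.391 − 2.56)·e^(−42.3/12.658) = 2.56 + (-2.1690)·0.035377 = 2.4833 mol/L.

2.48 mol/L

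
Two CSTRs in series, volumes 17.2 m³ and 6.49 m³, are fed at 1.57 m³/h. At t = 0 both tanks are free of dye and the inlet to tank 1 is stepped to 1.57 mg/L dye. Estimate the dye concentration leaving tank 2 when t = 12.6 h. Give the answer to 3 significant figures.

Species balance on tank i: dCᵢ/dt = (Cᵢ₋₁ − Cᵢ)/τᵢ with τᵢ = Vᵢ/Q.
τ₁ = 17.2/1.57 = 10.955 h; τ₂ = 6.49/1.57 = 4.1338 h.
Tank 1: C₁ = C_in(1 − e^(−t/τ₁)). Tank 2 (τ₁ ≠ τ₂): C₂ = C_in[1 − (τ₁ e^(−t/τ₁) − τ₂ e^(−t/τ₂))/(τ₁ − τ₂)].
At t = 12.6: e^(−t/τ₁) = 0.31660, e^(−t/τ₂) = 0.047450.
C₂ = 1.57·[1 − (10.955·0.31660 − 4.1338·0.047450)/(6.8217)] = 1.57·0.52030 = 0.81687 mg/L.

0.817 mg/L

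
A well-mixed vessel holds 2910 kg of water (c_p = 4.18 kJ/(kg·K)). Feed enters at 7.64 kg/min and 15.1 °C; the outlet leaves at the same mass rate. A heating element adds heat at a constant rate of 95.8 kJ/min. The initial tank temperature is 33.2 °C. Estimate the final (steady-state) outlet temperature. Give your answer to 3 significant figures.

First-law balance (no shaft work): M c_p dT/dt = ṁ c_p (T_in − T) + 95.8.
At steady state dT/dt = 0 ⇒ T_ss = T_in + Q̇/(ṁ c_p) = 15.1 + 95.8/(7.64·4.18) = 18.100 °C.

18.1 °C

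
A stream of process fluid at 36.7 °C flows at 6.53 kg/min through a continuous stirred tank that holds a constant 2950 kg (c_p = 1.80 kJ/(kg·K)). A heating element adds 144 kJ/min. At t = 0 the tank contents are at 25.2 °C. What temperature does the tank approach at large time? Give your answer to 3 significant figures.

M c_p dT/dt = ṁ c_p (T_in − T) + Q̇.
At steady state dT/dt = 0 ⇒ T_ss = T_in + Q̇/(ṁ c_p) = 36.7 + 144/(6.53·1.80) = 48.951 °C.

49.0 °C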